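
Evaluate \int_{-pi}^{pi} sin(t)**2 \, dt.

Use the identity sin^2(t) = (1 - cos(2*t))/2.
An antiderivative is F(t) = t/2 - sin(2*t)/4.
Then F(pi) - F(-pi) = (pi/2) - (-pi/2) = pi.

pi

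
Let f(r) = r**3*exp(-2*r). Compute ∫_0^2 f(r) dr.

Integrate by parts 3 times (u = r^3, dv = exp(-2*r) dr).
An antiderivative is F(r) = (-4*r**3 - 6*r**2 - 6*r - 3)*exp(-2*r)/8.
Then F(2) - F(0) = (-71*exp(-4)/8) - (-3/8) = 3/8 - 71*exp(-4)/8.

3/8 - 71*exp(-4)/8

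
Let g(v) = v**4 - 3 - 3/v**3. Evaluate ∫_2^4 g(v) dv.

By the power rule, an antiderivative is F(v) = v**5/5 - 3*v + 3/(2*v**2).
Then F(4) - F(2) = (30863/160) - (31/40) = 30739/160.

30739/160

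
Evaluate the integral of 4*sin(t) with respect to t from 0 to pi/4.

4 - 2*sqrt(2)

An antiderivative is F(t) = -4*cos(t).
Then F(pi/4) - F(0) = (-2*sqrt(2)) - (-4) = 4 - 2*sqrt(2).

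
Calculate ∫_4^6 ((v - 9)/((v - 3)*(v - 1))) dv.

Factor the denominator: v**2 - 4*v + 3 = (v - 1)(v - 3).
Partial fractions: (v - 9)/((v - 3)*(v - 1)) = 4/(v - 1) - 3/(v - 3).
An antiderivative is F(v) = -3*log(v - 3) + 4*log(v - 1).
Then F(6) - F(4) = (-3*log(3) + 4*log(5)) - (log(81)) = -7*log(3) + 4*log(5).

-7*log(3) + 4*log(5)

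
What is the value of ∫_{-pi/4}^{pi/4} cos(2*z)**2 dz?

pi/4

Use the identity cos^2(2*z) = (1 + cos(4*z))/2.
An antiderivative is F(z) = z/2 + sin(4*z)/8.
Then F(pi/4) - F(-pi/4) = (pi/8) - (-pi/8) = pi/4.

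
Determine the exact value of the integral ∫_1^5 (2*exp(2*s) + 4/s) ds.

-exp(2) + 4*log(5) + exp(10)

An antiderivative is F(s) = exp(2*s) + 4*log(s).
Then F(5) - F(1) = (4*log(5) + exp(10)) - (exp(2)) = -exp(2) + 4*log(5) + exp(10).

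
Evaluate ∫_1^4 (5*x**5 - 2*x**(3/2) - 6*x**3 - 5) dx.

14951/5

By the power rule, an antiderivative is F(x) = 5*x**6/6 - 4*x**(5/2)/5 - 3*x**4/2 - 5*x.
Then F(4) - F(1) = (44756/15) - (-97/15) = 14951/5.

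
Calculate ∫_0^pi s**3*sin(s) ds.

pi*(-6 + pi**2)

Integrate by parts 3 times (u = s^3, dv = sin(s) ds).
An antiderivative is F(s) = -s**3*cos(s) + 3*s**2*sin(s) + 6*s*cos(s) - 6*sin(s).
Then F(pi) - F(0) = (pi*(-6 + pi**2)) - (0) = pi*(-6 + pi**2).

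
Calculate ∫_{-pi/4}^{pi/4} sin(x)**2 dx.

-1/2 + pi/4

Use the identity sin^2(x) = (1 - cos(2*x))/2.
An antiderivative is F(x) = x/2 - sin(2*x)/4.
Then F(pi/4) - F(-pi/4) = (-1/4 + pi/8) - (1/4 - pi/8) = -1/2 + pi/4.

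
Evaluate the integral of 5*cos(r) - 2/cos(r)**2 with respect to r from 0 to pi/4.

-2 + 5*sqrt(2)/2

An antiderivative is F(r) = 5*sin(r) - 2*tan(r).
Then F(pi/4) - F(0) = (-2 + 5*sqrt(2)/2) - (0) = -2 + 5*sqrt(2)/2.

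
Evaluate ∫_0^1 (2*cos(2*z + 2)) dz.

-sin(2) + sin(4)

Let u = 2*z + 2, so du = 2 dz. When z = 0, u = 2; when z = 1, u = 4.
The integral becomes ∫ cos(u) du from 2 to 4, with antiderivative sin(u).
Back in z: F(z) = sin(2*z + 2).
Then F(1) - F(0) = (sin(4)) - (sin(2)) = -sin(2) + sin(4).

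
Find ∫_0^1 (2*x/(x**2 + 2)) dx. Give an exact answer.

Let u = x**2 + 2, so du = 2*x dx. When x = 0, u = 2; when x = 1, u = 3.
The integral becomes ∫ 1/u du from 2 to 3, with antiderivative log(u).
Back in x: F(x) = log(x**2 + 2).
Then F(1) - F(0) = (log(3)) - (log(2)) = log(3/2).

log(3/2)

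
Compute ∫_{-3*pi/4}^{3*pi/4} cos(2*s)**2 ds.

Use the identity cos^2(2*s) = (1 + cos(4*s))/2.
An antiderivative is F(s) = s/2 + sin(4*s)/8.
Then F(3*pi/4) - F(-3*pi/4) = (3*pi/8) - (-3*pi/8) = 3*pi/4.

3*pi/4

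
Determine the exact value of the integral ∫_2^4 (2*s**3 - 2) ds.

116

By the power rule, an antiderivative is F(s) = s**4/2 - 2*s.
Then F(4) - F(2) = (120) - (4) = 116.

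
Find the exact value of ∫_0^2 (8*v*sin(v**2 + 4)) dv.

4*cos(4) - 4*cos(8)

Let u = v**2 + 4, so du = 2*v dv. When v = 0, u = 4; when v = 2, u = 8.
The integral becomes 4·∫ sin(u) du from 4 to 8, with antiderivative -4*cos(u).
Back in v: F(v) = -4*cos(v**2 + 4).
Then F(2) - F(0) = (-4*cos(8)) - (-4*cos(4)) = 4*cos(4) - 4*cos(8).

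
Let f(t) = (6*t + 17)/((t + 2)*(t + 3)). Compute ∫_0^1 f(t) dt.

Factor the denominator: t**2 + 5*t + 6 = (t + 3)(t + 2).
Partial fractions: (6*t + 17)/((t + 2)*(t + 3)) = 1/(t + 3) + 5/(t + 2).
An antiderivative is F(t) = 5*log(t + 2) + log(t + 3).
Then F(1) - F(0) = (2*log(2) + 5*log(3)) - (log(96)) = log(81/8).

log(81/8)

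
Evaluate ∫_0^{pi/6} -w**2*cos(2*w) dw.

-pi/24 - sqrt(3)*pi**2/144 + sqrt(3)/8

Integrate by parts twice (u = w^2, dv = -cos(2*w) dw).
An antiderivative is F(w) = -w**2*sin(2*w)/2 - w*cos(2*w)/2 + sin(2*w)/4.
Then F(pi/6) - F(0) = (-pi/24 - sqrt(3)*pi**2/144 + sqrt(3)/8) - (0) = -pi/24 - sqrt(3)*pi**2/144 + sqrt(3)/8.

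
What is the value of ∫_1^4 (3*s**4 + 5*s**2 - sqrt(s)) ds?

By the power rule, an antiderivative is F(s) = 3*s**5/5 - 2*s**(3/2)/3 + 5*s**3/3.
Then F(4) - F(1) = (10736/15) - (8/5) = 10712/15.

10712/15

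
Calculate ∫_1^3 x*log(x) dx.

Integrate by parts once (u = ln x, dv = x dx).
An antiderivative is F(x) = x**2*(2*log(x) - 1)/4.
Then F(3) - F(1) = (-9/4 + 9*log(3)/2) - (-1/4) = -2 + 9*log(3)/2.

-2 + 9*log(3)/2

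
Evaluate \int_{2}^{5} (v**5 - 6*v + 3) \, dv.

By the power rule, an antiderivative is F(v) = v**6/6 - 3*v**2 + 3*v.
Then F(5) - F(2) = (15265/6) - (14/3) = 5079/2.

5079/2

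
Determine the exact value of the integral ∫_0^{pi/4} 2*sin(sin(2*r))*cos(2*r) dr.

1 - cos(1)

Let u = sin(2*r), so du = 2*cos(2*r) dr. When r = 0, u = 0; when r = pi/4, u = 1.
The integral becomes ∫ sin(u) du from 0 to 1, with antiderivative -cos(u).
Back in r: F(r) = -cos(sin(2*r)).
Then F(pi/4) - F(0) = (-cos(1)) - (-1) = 1 - cos(1).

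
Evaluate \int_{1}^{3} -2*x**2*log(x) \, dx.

52/9 - 18*log(3)

Integrate by parts once (u = ln x, dv = -2*x**2 dx).
An antiderivative is F(x) = -2*x**3*(3*log(x) - 1)/9.
Then F(3) - F(1) = (6 - 18*log(3)) - (2/9) = 52/9 - 18*log(3).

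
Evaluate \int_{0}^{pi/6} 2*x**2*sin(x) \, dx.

-4 - sqrt(3)*pi**2/36 + pi/3 + 2*sqrt(3)

Integrate by parts twice (u = x^2, dv = 2*sin(x) dx).
An antiderivative is F(x) = -2*x**2*cos(x) + 4*x*sin(x) + 4*cos(x).
Then F(pi/6) - F(0) = (-sqrt(3)*pi**2/36 + pi/3 + 2*sqrt(3)) - (4) = -4 - sqrt(3)*pi**2/36 + pi/3 + 2*sqrt(3).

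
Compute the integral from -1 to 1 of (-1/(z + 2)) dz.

-log(3)

An antiderivative is F(z) = -log(z + 2).
Then F(1) - F(-1) = (-log(3)) - (0) = -log(3).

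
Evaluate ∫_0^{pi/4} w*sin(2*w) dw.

1/4

Integrate by parts once (u = w, dv = sin(2*w) dw).
An antiderivative is F(w) = -w*cos(2*w)/2 + sin(2*w)/4.
Then F(pi/4) - F(0) = (1/4) - (0) = 1/4.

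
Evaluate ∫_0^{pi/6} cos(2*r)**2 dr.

Use the identity cos^2(2*r) = (1 + cos(4*r))/2.
An antiderivative is F(r) = r/2 + sin(4*r)/8.
Then F(pi/6) - F(0) = (sqrt(3)/16 + pi/12) - (0) = sqrt(3)/16 + pi/12.

sqrt(3)/16 + pi/12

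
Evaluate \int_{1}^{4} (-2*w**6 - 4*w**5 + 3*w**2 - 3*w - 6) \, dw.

-103437/14

By the power rule, an antiderivative is F(w) = -2*w**7/7 - 2*w**6/3 + w**3 - 3*w**2/2 - 6*w.
Then F(4) - F(1) = (-155312/21) - (-313/42) = -103437/14.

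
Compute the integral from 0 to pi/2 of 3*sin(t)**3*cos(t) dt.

Let u = sin(t), so du = cos(t) dt. When t = 0, u = 0; when t = pi/2, u = 1.
The integral becomes 3·∫ u**3 du from 0 to 1, with antiderivative 3*u**4/4.
Back in t: F(t) = 3*sin(t)**4/4.
Then F(pi/2) - F(0) = (3/4) - (0) = 3/4.

3/4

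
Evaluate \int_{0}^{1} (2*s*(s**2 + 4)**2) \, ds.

61/3

Let u = s**2 + 4, so du = 2*s ds. When s = 0, u = 4; when s = 1, u = 5.
The integral becomes ∫ u**2 du from 4 to 5, with antiderivative u**3/3.
Back in s: F(s) = (s**2 + 4)**3/3.
Then F(1) - F(0) = (125/3) - (64/3) = 61/3.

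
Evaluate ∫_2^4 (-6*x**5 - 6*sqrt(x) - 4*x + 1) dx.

By the power rule, an antiderivative is F(x) = -x**6 - 4*x**(3/2) - 2*x**2 + x.
Then F(4) - F(2) = (-4156) - (-70 - 8*sqrt(2)) = -4086 + 8*sqrt(2).

-4086 + 8*sqrt(2)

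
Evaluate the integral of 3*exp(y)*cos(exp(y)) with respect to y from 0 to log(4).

Let u = exp(y), so du = exp(y) dy. When y = 0, u = 1; when y = log(4), u = 4.
The integral becomes 3·∫ cos(u) du from 1 to 4, with antiderivative 3*sin(u).
Back in y: F(y) = 3*sin(exp(y)).
Then F(log(4)) - F(0) = (3*sin(4)) - (3*sin(1)) = -3*sin(1) + 3*sin(4).

-3*sin(1) + 3*sin(4)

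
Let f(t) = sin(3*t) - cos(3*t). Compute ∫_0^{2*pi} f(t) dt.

0

An antiderivative is F(t) = -sin(3*t)/3 - cos(3*t)/3.
Then F(2*pi) - F(0) = (-1/3) - (-1/3) = 0.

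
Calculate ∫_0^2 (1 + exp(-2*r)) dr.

5/2 - exp(-4)/2

An antiderivative is F(r) = r - exp(-2*r)/2.
Then F(2) - F(0) = (2 - exp(-4)/2) - (-1/2) = 5/2 - exp(-4)/2.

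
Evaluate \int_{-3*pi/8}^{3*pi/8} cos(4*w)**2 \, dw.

Use the identity cos^2(4*w) = (1 + cos(8*w))/2.
An antiderivative is F(w) = w/2 + sin(8*w)/16.
Then F(3*pi/8) - F(-3*pi/8) = (3*pi/16) - (-3*pi/16) = 3*pi/8.

3*pi/8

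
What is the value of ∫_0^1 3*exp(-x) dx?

3 - 3*exp(-1)

An antiderivative is F(x) = -3*exp(-x).
Then F(1) - F(0) = (-3*exp(-1)) - (-3) = 3 - 3*exp(-1).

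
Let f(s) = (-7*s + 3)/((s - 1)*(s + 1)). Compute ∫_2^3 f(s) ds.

-12*log(2) + 5*log(3)

Factor the denominator: s**2 - 1 = (s + 1)(s - 1).
Partial fractions: (-7*s + 3)/((s - 1)*(s + 1)) = -5/(s + 1) - 2/(s - 1).
An antiderivative is F(s) = -2*log(s - 1) - 5*log(s + 1).
Then F(3) - F(2) = (-12*log(2)) - (-5*log(3)) = -12*log(2) + 5*log(3).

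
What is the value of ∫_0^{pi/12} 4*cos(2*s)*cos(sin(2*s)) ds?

Let u = sin(2*s), so du = 2*cos(2*s) ds. When s = 0, u = 0; when s = pi/12, u = 1/2.
The integral becomes 2·∫ cos(u) du from 0 to 1/2, with antiderivative 2*sin(u).
Back in s: F(s) = 2*sin(sin(2*s)).
Then F(pi/12) - F(0) = (2*sin(1/2)) - (0) = 2*sin(1/2).

2*sin(1/2)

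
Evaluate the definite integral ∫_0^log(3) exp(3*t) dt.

26/3

Let u = exp(t), so du = exp(t) dt. When t = 0, u = 1; when t = log(3), u = 3.
The integral becomes ∫ u**2 du from 1 to 3, with antiderivative u**3/3.
Back in t: F(t) = exp(3*t)/3.
Then F(log(3)) - F(0) = (9) - (1/3) = 26/3.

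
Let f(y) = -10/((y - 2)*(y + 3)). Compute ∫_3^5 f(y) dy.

Factor the denominator: y**2 + y - 6 = (y + 3)(y - 2).
Partial fractions: -10/((y - 2)*(y + 3)) = 2/(y + 3) - 2/(y - 2).
An antiderivative is F(y) = -2*log(y - 2) + 2*log(y + 3).
Then F(5) - F(3) = (log(64/9)) - (log(36)) = log(16/81).

log(16/81)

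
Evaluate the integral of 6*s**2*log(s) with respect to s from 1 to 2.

Integrate by parts once (u = ln s, dv = 6*s**2 ds).
An antiderivative is F(s) = 2*s**3*(3*log(s) - 1)/3.
Then F(2) - F(1) = (-16/3 + 16*log(2)) - (-2/3) = -14/3 + 16*log(2).

-14/3 + 16*log(2)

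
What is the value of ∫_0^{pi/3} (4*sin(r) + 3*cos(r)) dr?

An antiderivative is F(r) = 3*sin(r) - 4*cos(r).
Then F(pi/3) - F(0) = (-2 + 3*sqrt(3)/2) - (-4) = 2 + 3*sqrt(3)/2.

2 + 3*sqrt(3)/2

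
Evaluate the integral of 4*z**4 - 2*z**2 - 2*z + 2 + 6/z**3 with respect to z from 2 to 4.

179719/240

By the power rule, an antiderivative is F(z) = 4*z**5/5 - 2*z**3/3 - z**2 + 2*z - 3/z**2.
Then F(4) - F(2) = (184403/240) - (1171/60) = 179719/240.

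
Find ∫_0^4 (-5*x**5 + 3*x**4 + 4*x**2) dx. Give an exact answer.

-13568/5

By the power rule, an antiderivative is F(x) = -5*x**6/6 + 3*x**5/5 + 4*x**3/3.
Then F(4) - F(0) = (-13568/5) - (0) = -13568/5.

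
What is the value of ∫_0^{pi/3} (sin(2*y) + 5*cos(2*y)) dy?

3/4 + 5*sqrt(3)/4

An antiderivative is F(y) = 5*sin(2*y)/2 - cos(2*y)/2.
Then F(pi/3) - F(0) = (1/4 + 5*sqrt(3)/4) - (-1/2) = 3/4 + 5*sqrt(3)/4.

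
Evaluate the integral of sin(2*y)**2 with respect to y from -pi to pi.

pi

Use the identity sin^2(2*y) = (1 - cos(4*y))/2.
An antiderivative is F(y) = y/2 - sin(4*y)/8.
Then F(pi) - F(-pi) = (pi/2) - (-pi/2) = pi.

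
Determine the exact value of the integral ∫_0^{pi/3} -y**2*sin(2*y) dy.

-sqrt(3)*pi/12 - pi**2/36 + 3/8

Integrate by parts twice (u = y^2, dv = -sin(2*y) dy).
An antiderivative is F(y) = y**2*cos(2*y)/2 - y*sin(2*y)/2 - cos(2*y)/4.
Then F(pi/3) - F(0) = (-sqrt(3)*pi/12 - pi**2/36 + 1/8) - (-1/4) = -sqrt(3)*pi/12 - pi**2/36 + 3/8.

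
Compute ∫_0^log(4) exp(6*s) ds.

1365/2

Let u = exp(s), so du = exp(s) ds. When s = 0, u = 1; when s = log(4), u = 4.
The integral becomes ∫ u**5 du from 1 to 4, with antiderivative u**6/6.
Back in s: F(s) = exp(6*s)/6.
Then F(log(4)) - F(0) = (2048/3) - (1/6) = 1365/2.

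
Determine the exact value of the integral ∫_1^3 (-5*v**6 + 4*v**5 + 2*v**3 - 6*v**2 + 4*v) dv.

By the power rule, an antiderivative is F(v) = -5*v**7/7 + 2*v**6/3 + v**4/2 - 2*v**3 + 2*v**2.
Then F(3) - F(1) = (-15003/14) - (19/42) = -22514/21.

-22514/21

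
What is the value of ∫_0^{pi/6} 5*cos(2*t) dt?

An antiderivative is F(t) = 5*sin(2*t)/2.
Then F(pi/6) - F(0) = (5*sqrt(3)/4) - (0) = 5*sqrt(3)/4.

5*sqrt(3)/4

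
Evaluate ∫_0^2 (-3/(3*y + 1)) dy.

An antiderivative is F(y) = -log(3*y + 1).
Then F(2) - F(0) = (-log(7)) - (0) = -log(7).

-log(7)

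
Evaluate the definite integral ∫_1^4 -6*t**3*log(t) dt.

Integrate by parts once (u = ln t, dv = -6*t**3 dt).
An antiderivative is F(t) = -3*t**4*(4*log(t) - 1)/8.
Then F(4) - F(1) = (96 - 768*log(2)) - (3/8) = 765/8 - 768*log(2).

765/8 - 768*log(2)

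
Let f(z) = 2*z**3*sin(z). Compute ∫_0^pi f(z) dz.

2*pi*(-6 + pi**2)

Integrate by parts 3 times (u = z^3, dv = 2*sin(z) dz).
An antiderivative is F(z) = -2*z**3*cos(z) + 6*z**2*sin(z) + 12*z*cos(z) - 12*sin(z).
Then F(pi) - F(0) = (2*pi*(-6 + pi**2)) - (0) = 2*pi*(-6 + pi**2).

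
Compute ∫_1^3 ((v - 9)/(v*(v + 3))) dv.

log(3/16)

Factor the denominator: v**2 + 3*v = (v + 3)v.
Partial fractions: (v - 9)/(v*(v + 3)) = 4/(v + 3) - 3/v.
An antiderivative is F(v) = -3*log(v) + 4*log(v + 3).
Then F(3) - F(1) = (log(48)) - (8*log(2)) = log(3/16).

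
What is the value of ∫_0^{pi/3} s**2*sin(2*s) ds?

Integrate by parts twice (u = s^2, dv = sin(2*s) ds).
An antiderivative is F(s) = -s**2*cos(2*s)/2 + s*sin(2*s)/2 + cos(2*s)/4.
Then F(pi/3) - F(0) = (-1/8 + pi**2/36 + sqrt(3)*pi/12) - (1/4) = -3/8 + pi**2/36 + sqrt(3)*pi/12.

-3/8 + pi**2/36 + sqrt(3)*pi/12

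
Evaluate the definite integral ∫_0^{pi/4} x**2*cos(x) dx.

sqrt(2)*(-32 + pi**2 + 8*pi)/32

Integrate by parts twice (u = x^2, dv = cos(x) dx).
An antiderivative is F(x) = x**2*sin(x) + 2*x*cos(x) - 2*sin(x).
Then F(pi/4) - F(0) = (sqrt(2)*(-32 + pi**2 + 8*pi)/32) - (0) = sqrt(2)*(-32 + pi**2 + 8*pi)/32.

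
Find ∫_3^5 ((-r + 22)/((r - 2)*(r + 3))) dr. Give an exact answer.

Factor the denominator: r**2 + r - 6 = (r + 3)(r - 2).
Partial fractions: (-r + 22)/((r - 2)*(r + 3)) = -5/(r + 3) + 4/(r - 2).
An antiderivative is F(r) = 4*log(r - 2) - 5*log(r + 3).
Then F(5) - F(3) = (-15*log(2) + 4*log(3)) - (-5*log(3) - 5*log(2)) = -10*log(2) + 9*log(3).

-10*log(2) + 9*log(3)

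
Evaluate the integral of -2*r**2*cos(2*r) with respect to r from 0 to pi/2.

Integrate by parts twice (u = r^2, dv = -2*cos(2*r) dr).
An antiderivative is F(r) = -r**2*sin(2*r) - r*cos(2*r) + sin(2*r)/2.
Then F(pi/2) - F(0) = (pi/2) - (0) = pi/2.

pi/2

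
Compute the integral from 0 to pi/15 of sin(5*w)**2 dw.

Use the identity sin^2(5*w) = (1 - cos(10*w))/2.
An antiderivative is F(w) = w/2 - sin(10*w)/20.
Then F(pi/15) - F(0) = (-sqrt(3)/40 + pi/30) - (0) = -sqrt(3)/40 + pi/30.

-sqrt(3)/40 + pi/30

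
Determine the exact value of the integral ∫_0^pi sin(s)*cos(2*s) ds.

Use the identity sin(s)cos(2*s) = [sin(3*s) + sin(-s)]/2.
An antiderivative is F(s) = cos(s)/2 - cos(3*s)/6.
Then F(pi) - F(0) = (-1/3) - (1/3) = -2/3.

-2/3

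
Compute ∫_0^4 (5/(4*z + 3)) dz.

An antiderivative is F(z) = 5*log(4*z + 3)/4.
Then F(4) - F(0) = (5*log(19)/4) - (5*log(3)/4) = -5*log(3)/4 + 5*log(19)/4.

-5*log(3)/4 + 5*log(19)/4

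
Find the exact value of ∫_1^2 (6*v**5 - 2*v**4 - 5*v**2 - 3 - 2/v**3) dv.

By the power rule, an antiderivative is F(v) = v**6 - 2*v**5/5 - 5*v**3/3 - 3*v + v**(-2).
Then F(2) - F(1) = (1927/60) - (-46/15) = 2111/60.

2111/60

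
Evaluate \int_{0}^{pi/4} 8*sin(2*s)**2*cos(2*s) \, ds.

Let u = sin(2*s), so du = 2*cos(2*s) ds. When s = 0, u = 0; when s = pi/4, u = 1.
The integral becomes 4·∫ u**2 du from 0 to 1, with antiderivative 4*u**3/3.
Back in s: F(s) = 4*sin(2*s)**3/3.
Then F(pi/4) - F(0) = (4/3) - (0) = 4/3.

4/3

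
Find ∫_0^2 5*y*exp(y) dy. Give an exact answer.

Integrate by parts once (u = y, dv = 5*exp(y) dy).
An antiderivative is F(y) = (5*y - 5)*exp(y).
Then F(2) - F(0) = (5*exp(2)) - (-5) = 5 + 5*exp(2).

5 + 5*exp(2)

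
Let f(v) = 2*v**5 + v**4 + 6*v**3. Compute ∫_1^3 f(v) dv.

By the power rule, an antiderivative is F(v) = v**6/3 + v**5/5 + 3*v**4/2.
Then F(3) - F(1) = (4131/10) - (61/30) = 6166/15.

6166/15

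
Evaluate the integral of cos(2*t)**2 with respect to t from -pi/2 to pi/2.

pi/2

Use the identity cos^2(2*t) = (1 + cos(4*t))/2.
An antiderivative is F(t) = t/2 + sin(4*t)/8.
Then F(pi/2) - F(-pi/2) = (pi/4) - (-pi/4) = pi/2.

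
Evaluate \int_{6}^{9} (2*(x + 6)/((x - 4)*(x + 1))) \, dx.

Factor the denominator: x**2 - 3*x - 4 = (x + 1)(x - 4).
Partial fractions: 2*(x + 6)/((x - 4)*(x + 1)) = -2/(x + 1) + 4/(x - 4).
An antiderivative is F(x) = 4*log(x - 4) - 2*log(x + 1).
Then F(9) - F(6) = (log(25/4)) - (log(16/49)) = -6*log(2) + 2*log(5) + 2*log(7).

-6*log(2) + 2*log(5) + 2*log(7)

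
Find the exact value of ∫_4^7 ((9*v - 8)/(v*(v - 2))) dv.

-13*log(2) + 4*log(7) + 5*log(5)

Factor the denominator: v**2 - 2*v = v(v - 2).
Partial fractions: (9*v - 8)/(v*(v - 2)) = 4/v + 5/(v - 2).
An antiderivative is F(v) = 4*log(v) + 5*log(v - 2).
Then F(7) - F(4) = (4*log(7) + 5*log(5)) - (13*log(2)) = -13*log(2) + 4*log(7) + 5*log(5).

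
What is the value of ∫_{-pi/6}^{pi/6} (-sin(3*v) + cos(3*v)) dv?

An antiderivative is F(v) = sin(3*v)/3 + cos(3*v)/3.
Then F(pi/6) - F(-pi/6) = (1/3) - (-1/3) = 2/3.

2/3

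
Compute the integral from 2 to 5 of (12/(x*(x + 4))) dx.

-3*log(3) + 3*log(5)

Factor the denominator: x**2 + 4*x = (x + 4)x.
Partial fractions: 12/(x*(x + 4)) = -3/(x + 4) + 3/x.
An antiderivative is F(x) = 3*log(x) - 3*log(x + 4).
Then F(5) - F(2) = (-6*log(3) + 3*log(5)) - (-log(27)) = -3*log(3) + 3*log(5).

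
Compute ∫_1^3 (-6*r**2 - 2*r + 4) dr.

By the power rule, an antiderivative is F(r) = -2*r**3 - r**2 + 4*r.
Then F(3) - F(1) = (-51) - (1) = -52.

-52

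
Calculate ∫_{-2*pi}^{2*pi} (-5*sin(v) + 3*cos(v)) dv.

0

An antiderivative is F(v) = 3*sin(v) + 5*cos(v).
Then F(2*pi) - F(-2*pi) = (5) - (5) = 0.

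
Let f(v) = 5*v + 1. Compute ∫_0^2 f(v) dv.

12

By the power rule, an antiderivative is F(v) = 5*v**2/2 + v.
Then F(2) - F(0) = (12) - (0) = 12.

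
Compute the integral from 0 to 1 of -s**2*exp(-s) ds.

Integrate by parts twice (u = s^2, dv = -exp(-s) ds).
An antiderivative is F(s) = (s**2 + 2*s + 2)*exp(-s).
Then F(1) - F(0) = (5*exp(-1)) - (2) = -2 + 5*exp(-1).

-2 + 5*exp(-1)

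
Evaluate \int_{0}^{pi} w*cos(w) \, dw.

-2

Integrate by parts once (u = w, dv = cos(w) dw).
An antiderivative is F(w) = w*sin(w) + cos(w).
Then F(pi) - F(0) = (-1) - (1) = -2.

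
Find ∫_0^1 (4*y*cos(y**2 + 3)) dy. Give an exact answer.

2*sin(4) - 2*sin(3)

Let u = y**2 + 3, so du = 2*y dy. When y = 0, u = 3; when y = 1, u = 4.
The integral becomes 2·∫ cos(u) du from 3 to 4, with antiderivative 2*sin(u).
Back in y: F(y) = 2*sin(y**2 + 3).
Then F(1) - F(0) = (2*sin(4)) - (2*sin(3)) = 2*sin(4) - 2*sin(3).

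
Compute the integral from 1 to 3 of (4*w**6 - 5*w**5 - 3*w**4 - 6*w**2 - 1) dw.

46544/105

By the power rule, an antiderivative is F(w) = 4*w**7/7 - 5*w**6/6 - 3*w**5/5 - 2*w**3 - w.
Then F(3) - F(1) = (30759/70) - (-811/210) = 46544/105.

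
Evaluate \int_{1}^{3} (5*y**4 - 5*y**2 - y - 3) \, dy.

By the power rule, an antiderivative is F(y) = y**5 - 5*y**3/3 - y**2/2 - 3*y.
Then F(3) - F(1) = (369/2) - (-25/6) = 566/3.

566/3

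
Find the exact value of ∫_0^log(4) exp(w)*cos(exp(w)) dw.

-sin(1) + sin(4)

Let u = exp(w), so du = exp(w) dw. When w = 0, u = 1; when w = log(4), u = 4.
The integral becomes ∫ cos(u) du from 1 to 4, with antiderivative sin(u).
Back in w: F(w) = sin(exp(w)).
Then F(log(4)) - F(0) = (sin(4)) - (sin(1)) = -sin(1) + sin(4).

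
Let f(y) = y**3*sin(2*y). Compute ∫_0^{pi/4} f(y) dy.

Integrate by parts 3 times (u = y^3, dv = sin(2*y) dy).
An antiderivative is F(y) = -y**3*cos(2*y)/2 + 3*y**2*sin(2*y)/4 + 3*y*cos(2*y)/4 - 3*sin(2*y)/8.
Then F(pi/4) - F(0) = (-3/8 + 3*pi**2/64) - (0) = -3/8 + 3*pi**2/64.

-3/8 + 3*pi**2/64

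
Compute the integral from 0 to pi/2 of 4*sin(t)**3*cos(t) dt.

Let u = sin(t), so du = cos(t) dt. When t = 0, u = 0; when t = pi/2, u = 1.
The integral becomes 4·∫ u**3 du from 0 to 1, with antiderivative u**4.
Back in t: F(t) = sin(t)**4.
Then F(pi/2) - F(0) = (1) - (0) = 1.

1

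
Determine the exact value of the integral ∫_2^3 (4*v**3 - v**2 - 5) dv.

161/3

By the power rule, an antiderivative is F(v) = v**4 - v**3/3 - 5*v.
Then F(3) - F(2) = (57) - (10/3) = 161/3.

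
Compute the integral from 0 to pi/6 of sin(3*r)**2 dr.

pi/12

Use the identity sin^2(3*r) = (1 - cos(6*r))/2.
An antiderivative is F(r) = r/2 - sin(6*r)/12.
Then F(pi/6) - F(0) = (pi/12) - (0) = pi/12.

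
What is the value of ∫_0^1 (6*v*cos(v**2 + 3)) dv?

Let u = v**2 + 3, so du = 2*v dv. When v = 0, u = 3; when v = 1, u = 4.
The integral becomes 3·∫ cos(u) du from 3 to 4, with antiderivative 3*sin(u).
Back in v: F(v) = 3*sin(v**2 + 3).
Then F(1) - F(0) = (3*sin(4)) - (3*sin(3)) = 3*sin(4) - 3*sin(3).

3*sin(4) - 3*sin(3)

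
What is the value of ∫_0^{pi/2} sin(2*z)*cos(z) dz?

Use the identity sin(2*z)cos(z) = [sin(3*z) + sin(z)]/2.
An antiderivative is F(z) = -cos(z)/2 - cos(3*z)/6.
Then F(pi/2) - F(0) = (0) - (-2/3) = 2/3.

2/3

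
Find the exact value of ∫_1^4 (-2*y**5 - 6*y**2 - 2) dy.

-1497

By the power rule, an antiderivative is F(y) = -y**6/3 - 2*y**3 - 2*y.
Then F(4) - F(1) = (-4504/3) - (-13/3) = -1497.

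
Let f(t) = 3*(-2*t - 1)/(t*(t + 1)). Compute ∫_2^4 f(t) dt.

-3*log(5) - 3*log(2) + 3*log(3)

Factor the denominator: t**2 + t = (t + 1)t.
Partial fractions: 3*(-2*t - 1)/(t*(t + 1)) = -3/(t + 1) - 3/t.
An antiderivative is F(t) = -3*log(t) - 3*log(t + 1).
Then F(4) - F(2) = (-3*log(5) - 6*log(2)) - (-3*log(3) - 3*log(2)) = -3*log(5) - 3*log(2) + 3*log(3).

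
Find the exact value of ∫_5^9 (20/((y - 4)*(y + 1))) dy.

log(81)

Factor the denominator: y**2 - 3*y - 4 = (y + 1)(y - 4).
Partial fractions: 20/((y - 4)*(y + 1)) = -4/(y + 1) + 4/(y - 4).
An antiderivative is F(y) = 4*log(y - 4) - 4*log(y + 1).
Then F(9) - F(5) = (-log(16)) - (-4*log(3) - 4*log(2)) = log(81).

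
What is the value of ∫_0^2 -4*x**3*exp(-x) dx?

-24 + 152*exp(-2)

Integrate by parts 3 times (u = x^3, dv = -4*exp(-x) dx).
An antiderivative is F(x) = (4*x**3 + 12*x**2 + 24*x + 24)*exp(-x).
Then F(2) - F(0) = (152*exp(-2)) - (24) = -24 + 152*exp(-2).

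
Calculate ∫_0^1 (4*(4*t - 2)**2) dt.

16/3

Let u = 4*t - 2, so du = 4 dt. When t = 0, u = -2; when t = 1, u = 2.
The integral becomes ∫ u**2 du from -2 to 2, with antiderivative u**3/3.
Back in t: F(t) = (4*t - 2)**3/3.
Then F(1) - F(0) = (8/3) - (-8/3) = 16/3.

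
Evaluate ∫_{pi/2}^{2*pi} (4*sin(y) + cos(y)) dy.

-5

An antiderivative is F(y) = sin(y) - 4*cos(y).
Then F(2*pi) - F(pi/2) = (-4) - (1) = -5.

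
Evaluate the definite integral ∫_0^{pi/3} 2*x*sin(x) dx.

-pi/3 + sqrt(3)

Integrate by parts once (u = x, dv = 2*sin(x) dx).
An antiderivative is F(x) = -2*x*cos(x) + 2*sin(x).
Then F(pi/3) - F(0) = (-pi/3 + sqrt(3)) - (0) = -pi/3 + sqrt(3).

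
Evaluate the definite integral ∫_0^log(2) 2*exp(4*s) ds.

Let u = exp(s), so du = exp(s) ds. When s = 0, u = 1; when s = log(2), u = 2.
The integral becomes 2·∫ u**3 du from 1 to 2, with antiderivative u**4/2.
Back in s: F(s) = exp(4*s)/2.
Then F(log(2)) - F(0) = (8) - (1/2) = 15/2.

15/2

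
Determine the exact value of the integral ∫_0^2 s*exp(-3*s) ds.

Integrate by parts once (u = s, dv = exp(-3*s) ds).
An antiderivative is F(s) = (-3*s - 1)*exp(-3*s)/9.
Then F(2) - F(0) = (-7*exp(-6)/9) - (-1/9) = (-7 + exp(6))*exp(-6)/9.

(-7 + exp(6))*exp(-6)/9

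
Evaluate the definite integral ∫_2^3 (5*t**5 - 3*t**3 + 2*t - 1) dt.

6113/12

By the power rule, an antiderivative is F(t) = 5*t**6/6 - 3*t**4/4 + t**2 - t.
Then F(3) - F(2) = (2211/4) - (130/3) = 6113/12.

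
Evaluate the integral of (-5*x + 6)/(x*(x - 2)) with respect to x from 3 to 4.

-8*log(2) + 3*log(3)

Factor the denominator: x**2 - 2*x = x(x - 2).
Partial fractions: (-5*x + 6)/(x*(x - 2)) = -3/x - 2/(x - 2).
An antiderivative is F(x) = -3*log(x) - 2*log(x - 2).
Then F(4) - F(3) = (-8*log(2)) - (-log(27)) = -8*log(2) + 3*log(3).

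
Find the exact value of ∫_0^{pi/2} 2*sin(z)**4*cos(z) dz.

Let u = sin(z), so du = cos(z) dz. When z = 0, u = 0; when z = pi/2, u = 1.
The integral becomes 2·∫ u**4 du from 0 to 1, with antiderivative 2*u**5/5.
Back in z: F(z) = 2*sin(z)**5/5.
Then F(pi/2) - F(0) = (2/5) - (0) = 2/5.

2/5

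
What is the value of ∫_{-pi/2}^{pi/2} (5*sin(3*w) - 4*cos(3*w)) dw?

8/3

An antiderivative is F(w) = -4*sin(3*w)/3 - 5*cos(3*w)/3.
Then F(pi/2) - F(-pi/2) = (4/3) - (-4/3) = 8/3.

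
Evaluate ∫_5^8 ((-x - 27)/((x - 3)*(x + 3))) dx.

Factor the denominator: x**2 - 9 = (x + 3)(x - 3).
Partial fractions: (-x - 27)/((x - 3)*(x + 3)) = 4/(x + 3) - 5/(x - 3).
An antiderivative is F(x) = -5*log(x - 3) + 4*log(x + 3).
Then F(8) - F(5) = (-5*log(5) + 4*log(11)) - (7*log(2)) = -5*log(5) - 7*log(2) + 4*log(11).

-5*log(5) - 7*log(2) + 4*log(11)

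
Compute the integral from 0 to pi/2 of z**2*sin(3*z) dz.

Integrate by parts twice (u = z^2, dv = sin(3*z) dz).
An antiderivative is F(z) = -z**2*cos(3*z)/3 + 2*z*sin(3*z)/9 + 2*cos(3*z)/27.
Then F(pi/2) - F(0) = (-pi/9) - (2/27) = -pi/9 - 2/27.

-pi/9 - 2/27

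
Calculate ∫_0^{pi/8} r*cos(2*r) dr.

-1/4 + sqrt(2)*pi/32 + sqrt(2)/8

Integrate by parts once (u = r, dv = cos(2*r) dr).
An antiderivative is F(r) = r*sin(2*r)/2 + cos(2*r)/4.
Then F(pi/8) - F(0) = (sqrt(2)*(pi + 4)/32) - (1/4) = -1/4 + sqrt(2)*pi/32 + sqrt(2)/8.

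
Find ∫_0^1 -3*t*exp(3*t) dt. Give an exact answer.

-2*exp(3)/3 - 1/3

Integrate by parts once (u = t, dv = -3*exp(3*t) dt).
An antiderivative is F(t) = (-3*t + 1)*exp(3*t)/3.
Then F(1) - F(0) = (-2*exp(3)/3) - (1/3) = -2*exp(3)/3 - 1/3.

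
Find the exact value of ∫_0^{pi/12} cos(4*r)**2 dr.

Use the identity cos^2(4*r) = (1 + cos(8*r))/2.
An antiderivative is F(r) = r/2 + sin(8*r)/16.
Then F(pi/12) - F(0) = (sqrt(3)/32 + pi/24) - (0) = sqrt(3)/32 + pi/24.

sqrt(3)/32 + pi/24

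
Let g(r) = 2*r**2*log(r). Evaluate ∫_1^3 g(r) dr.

Integrate by parts once (u = ln r, dv = 2*r**2 dr).
An antiderivative is F(r) = 2*r**3*(3*log(r) - 1)/9.
Then F(3) - F(1) = (-6 + 18*log(3)) - (-2/9) = -52/9 + 18*log(3).

-52/9 + 18*log(3)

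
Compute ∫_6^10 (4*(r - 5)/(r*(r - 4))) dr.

Factor the denominator: r**2 - 4*r = r(r - 4).
Partial fractions: 4*(r - 5)/(r*(r - 4)) = 5/r - 1/(r - 4).
An antiderivative is F(r) = 5*log(r) - log(r - 4).
Then F(10) - F(6) = (-log(3) + 4*log(2) + 5*log(5)) - (4*log(2) + 5*log(3)) = -6*log(3) + 5*log(5).

-6*log(3) + 5*log(5)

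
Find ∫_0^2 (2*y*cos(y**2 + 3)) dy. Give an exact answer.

Let u = y**2 + 3, so du = 2*y dy. When y = 0, u = 3; when y = 2, u = 7.
The integral becomes ∫ cos(u) du from 3 to 7, with antiderivative sin(u).
Back in y: F(y) = sin(y**2 + 3).
Then F(2) - F(0) = (sin(7)) - (sin(3)) = -sin(3) + sin(7).

-sin(3) + sin(7)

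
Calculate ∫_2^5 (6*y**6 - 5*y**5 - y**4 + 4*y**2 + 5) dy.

By the power rule, an antiderivative is F(y) = 6*y**7/7 - 5*y**6/6 - y**5/5 + 4*y**3/3 + 5*y.
Then F(5) - F(2) = (2247425/42) - (7418/105) = 3740763/70.

3740763/70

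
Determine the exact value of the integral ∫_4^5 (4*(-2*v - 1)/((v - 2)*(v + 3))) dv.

-8*log(2) - 4*log(3) + 4*log(7)

Factor the denominator: v**2 + v - 6 = (v + 3)(v - 2).
Partial fractions: 4*(-2*v - 1)/((v - 2)*(v + 3)) = -4/(v + 3) - 4/(v - 2).
An antiderivative is F(v) = -4*log(v - 2) - 4*log(v + 3).
Then F(5) - F(4) = (-12*log(2) - 4*log(3)) - (-4*log(7) - 4*log(2)) = -8*log(2) - 4*log(3) + 4*log(7).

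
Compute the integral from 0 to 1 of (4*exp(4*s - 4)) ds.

1 - exp(-4)

Let u = 4*s - 4, so du = 4 ds. When s = 0, u = -4; when s = 1, u = 0.
The integral becomes ∫ exp(u) du from -4 to 0, with antiderivative exp(u).
Back in s: F(s) = exp(4*s - 4).
Then F(1) - F(0) = (1) - (exp(-4)) = 1 - exp(-4).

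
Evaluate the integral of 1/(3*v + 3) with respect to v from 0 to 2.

An antiderivative is F(v) = log(3*v + 3)/3.
Then F(2) - F(0) = (2*log(3)/3) - (log(3)/3) = log(3)/3.

log(3)/3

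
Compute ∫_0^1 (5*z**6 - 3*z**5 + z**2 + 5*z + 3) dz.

By the power rule, an antiderivative is F(z) = 5*z**7/7 - z**6/2 + z**3/3 + 5*z**2/2 + 3*z.
Then F(1) - F(0) = (127/21) - (0) = 127/21.

127/21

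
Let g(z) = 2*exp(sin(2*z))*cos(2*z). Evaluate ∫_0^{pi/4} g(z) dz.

-1 + E

Let u = sin(2*z), so du = 2*cos(2*z) dz. When z = 0, u = 0; when z = pi/4, u = 1.
The integral becomes ∫ exp(u) du from 0 to 1, with antiderivative exp(u).
Back in z: F(z) = exp(sin(2*z)).
Then F(pi/4) - F(0) = (E) - (1) = -1 + E.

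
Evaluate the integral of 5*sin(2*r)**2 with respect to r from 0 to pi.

Use the identity sin^2(2*r) = (1 - cos(4*r))/2.
An antiderivative is F(r) = 5*r/2 - 5*sin(4*r)/8.
Then F(pi) - F(0) = (5*pi/2) - (0) = 5*pi/2.

5*pi/2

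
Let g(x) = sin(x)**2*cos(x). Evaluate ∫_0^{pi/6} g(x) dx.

Let u = sin(x), so du = cos(x) dx. When x = 0, u = 0; when x = pi/6, u = 1/2.
The integral becomes ∫ u**2 du from 0 to 1/2, with antiderivative u**3/3.
Back in x: F(x) = sin(x)**3/3.
Then F(pi/6) - F(0) = (1/24) - (0) = 1/24.

1/24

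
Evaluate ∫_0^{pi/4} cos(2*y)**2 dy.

pi/8

Use the identity cos^2(2*y) = (1 + cos(4*y))/2.
An antiderivative is F(y) = y/2 + sin(4*y)/8.
Then F(pi/4) - F(0) = (pi/8) - (0) = pi/8.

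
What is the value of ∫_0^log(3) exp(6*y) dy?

Let u = exp(y), so du = exp(y) dy. When y = 0, u = 1; when y = log(3), u = 3.
The integral becomes ∫ u**5 du from 1 to 3, with antiderivative u**6/6.
Back in y: F(y) = exp(6*y)/6.
Then F(log(3)) - F(0) = (243/2) - (1/6) = 364/3.

364/3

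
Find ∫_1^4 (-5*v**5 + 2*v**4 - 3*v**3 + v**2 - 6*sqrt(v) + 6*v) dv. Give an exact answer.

-63131/20

By the power rule, an antiderivative is F(v) = -5*v**6/6 + 2*v**5/5 - 3*v**4/4 - 4*v**(3/2) + v**3/3 + 3*v**2.
Then F(4) - F(1) = (-15792/5) - (-37/20) = -63131/20.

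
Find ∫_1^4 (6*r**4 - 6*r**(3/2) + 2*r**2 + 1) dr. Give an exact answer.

By the power rule, an antiderivative is F(r) = -12*r**(5/2)/5 + 6*r**5/5 + 2*r**3/3 + r.
Then F(4) - F(1) = (3596/3) - (7/15) = 5991/5.

5991/5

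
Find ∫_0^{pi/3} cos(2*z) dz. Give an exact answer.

sqrt(3)/4

An antiderivative is F(z) = sin(2*z)/2.
Then F(pi/3) - F(0) = (sqrt(3)/4) - (0) = sqrt(3)/4.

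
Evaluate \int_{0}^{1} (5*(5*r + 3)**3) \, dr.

Let u = 5*r + 3, so du = 5 dr. When r = 0, u = 3; when r = 1, u = 8.
The integral becomes ∫ u**3 du from 3 to 8, with antiderivative u**4/4.
Back in r: F(r) = (5*r + 3)**4/4.
Then F(1) - F(0) = (1024) - (81/4) = 4015/4.

4015/4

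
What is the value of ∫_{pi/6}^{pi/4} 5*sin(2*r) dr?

An antiderivative is F(r) = -5*cos(2*r)/2.
Then F(pi/4) - F(pi/6) = (0) - (-5/4) = 5/4.

5/4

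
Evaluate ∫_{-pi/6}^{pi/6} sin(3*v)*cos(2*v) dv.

Use the identity sin(3*v)cos(2*v) = [sin(5*v) + sin(v)]/2.
An antiderivative is F(v) = -cos(v)/2 - cos(5*v)/10.
Then F(pi/6) - F(-pi/6) = (-sqrt(3)/5) - (-sqrt(3)/5) = 0.

0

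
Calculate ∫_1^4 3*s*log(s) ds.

-45/4 + 48*log(2)

Integrate by parts once (u = ln s, dv = 3*s ds).
An antiderivative is F(s) = 3*s**2*(2*log(s) - 1)/4.
Then F(4) - F(1) = (-12 + 48*log(2)) - (-3/4) = -45/4 + 48*log(2).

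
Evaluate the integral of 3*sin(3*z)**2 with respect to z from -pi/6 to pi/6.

Use the identity sin^2(3*z) = (1 - cos(6*z))/2.
An antiderivative is F(z) = 3*z/2 - sin(6*z)/4.
Then F(pi/6) - F(-pi/6) = (pi/4) - (-pi/4) = pi/2.

pi/2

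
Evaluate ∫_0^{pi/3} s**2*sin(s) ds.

Integrate by parts twice (u = s^2, dv = sin(s) ds).
An antiderivative is F(s) = -s**2*cos(s) + 2*s*sin(s) + 2*cos(s).
Then F(pi/3) - F(0) = (-pi**2/18 + 1 + sqrt(3)*pi/3) - (2) = -1 - pi**2/18 + sqrt(3)*pi/3.

-1 - pi**2/18 + sqrt(3)*pi/3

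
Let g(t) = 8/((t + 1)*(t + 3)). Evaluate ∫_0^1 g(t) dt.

Factor the denominator: t**2 + 4*t + 3 = (t + 3)(t + 1).
Partial fractions: 8/((t + 1)*(t + 3)) = -4/(t + 3) + 4/(t + 1).
An antiderivative is F(t) = 4*log(t + 1) - 4*log(t + 3).
Then F(1) - F(0) = (-log(16)) - (-log(81)) = log(81/16).

log(81/16)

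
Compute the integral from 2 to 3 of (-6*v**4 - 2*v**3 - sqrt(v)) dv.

By the power rule, an antiderivative is F(v) = -6*v**5/5 - v**4/2 - 2*v**(3/2)/3.
Then F(3) - F(2) = (-3321/10 - 2*sqrt(3)) - (-232/5 - 4*sqrt(2)/3) = -2857/10 - 2*sqrt(3) + 4*sqrt(2)/3.

-2857/10 - 2*sqrt(3) + 4*sqrt(2)/3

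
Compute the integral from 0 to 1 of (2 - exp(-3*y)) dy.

exp(-3)/3 + 5/3

An antiderivative is F(y) = 2*y + exp(-3*y)/3.
Then F(1) - F(0) = (exp(-3)/3 + 2) - (1/3) = exp(-3)/3 + 5/3.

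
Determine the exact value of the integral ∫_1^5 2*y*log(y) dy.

Integrate by parts once (u = ln y, dv = 2*y dy).
An antiderivative is F(y) = y**2*(2*log(y) - 1)/2.
Then F(5) - F(1) = (-25/2 + 25*log(5)) - (-1/2) = -12 + 25*log(5).

-12 + 25*log(5)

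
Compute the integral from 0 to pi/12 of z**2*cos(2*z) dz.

-1/8 + pi**2/576 + sqrt(3)*pi/48

Integrate by parts twice (u = z^2, dv = cos(2*z) dz).
An antiderivative is F(z) = z**2*sin(2*z)/2 + z*cos(2*z)/2 - sin(2*z)/4.
Then F(pi/12) - F(0) = (-1/8 + pi**2/576 + sqrt(3)*pi/48) - (0) = -1/8 + pi**2/576 + sqrt(3)*pi/48.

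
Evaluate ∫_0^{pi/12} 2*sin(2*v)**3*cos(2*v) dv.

Let u = sin(2*v), so du = 2*cos(2*v) dv. When v = 0, u = 0; when v = pi/12, u = 1/2.
The integral becomes ∫ u**3 du from 0 to 1/2, with antiderivative u**4/4.
Back in v: F(v) = sin(2*v)**4/4.
Then F(pi/12) - F(0) = (1/64) - (0) = 1/64.

1/64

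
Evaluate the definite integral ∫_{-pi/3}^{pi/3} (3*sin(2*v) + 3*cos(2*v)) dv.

3*sqrt(3)/2

An antiderivative is F(v) = 3*sin(2*v)/2 - 3*cos(2*v)/2.
Then F(pi/3) - F(-pi/3) = (3/4 + 3*sqrt(3)/4) - (3/4 - 3*sqrt(3)/4) = 3*sqrt(3)/2.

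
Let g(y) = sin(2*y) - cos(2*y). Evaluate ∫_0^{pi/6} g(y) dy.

1/4 - sqrt(3)/4

An antiderivative is F(y) = -sin(2*y)/2 - cos(2*y)/2.
Then F(pi/6) - F(0) = (-sqrt(3)/4 - 1/4) - (-1/2) = 1/4 - sqrt(3)/4.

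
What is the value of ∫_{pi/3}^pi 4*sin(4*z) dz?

An antiderivative is F(z) = -cos(4*z).
Then F(pi) - F(pi/3) = (-1) - (1/2) = -3/2.

-3/2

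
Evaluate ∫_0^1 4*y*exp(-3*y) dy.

Integrate by parts once (u = y, dv = 4*exp(-3*y) dy).
An antiderivative is F(y) = (-12*y - 4)*exp(-3*y)/9.
Then F(1) - F(0) = (-16*exp(-3)/9) - (-4/9) = 4/9 - 16*exp(-3)/9.

4/9 - 16*exp(-3)/9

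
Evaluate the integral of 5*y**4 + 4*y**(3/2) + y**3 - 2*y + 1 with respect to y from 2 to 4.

By the power rule, an antiderivative is F(y) = 8*y**(5/2)/5 + y**5 + y**4/4 - y**2 + y.
Then F(4) - F(2) = (5636/5) - (32*sqrt(2)/5 + 34) = 5466/5 - 32*sqrt(2)/5.

5466/5 - 32*sqrt(2)/5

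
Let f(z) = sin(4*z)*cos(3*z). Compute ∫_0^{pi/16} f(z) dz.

Use the identity sin(4*z)cos(3*z) = [sin(7*z) + sin(z)]/2.
An antiderivative is F(z) = -cos(z)/2 - cos(7*z)/14.
Then F(pi/16) - F(0) = (-cos(pi/16)/2 - sin(pi/16)/14) - (-4/7) = -cos(pi/16)/2 - sin(pi/16)/14 + 4/7.

-cos(pi/16)/2 - sin(pi/16)/14 + 4/7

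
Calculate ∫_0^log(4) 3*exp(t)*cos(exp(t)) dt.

Let u = exp(t), so du = exp(t) dt. When t = 0, u = 1; when t = log(4), u = 4.
The integral becomes 3·∫ cos(u) du from 1 to 4, with antiderivative 3*sin(u).
Back in t: F(t) = 3*sin(exp(t)).
Then F(log(4)) - F(0) = (3*sin(4)) - (3*sin(1)) = -3*sin(1) + 3*sin(4).

-3*sin(1) + 3*sin(4)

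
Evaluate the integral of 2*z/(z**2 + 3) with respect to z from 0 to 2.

Let u = z**2 + 3, so du = 2*z dz. When z = 0, u = 3; when z = 2, u = 7.
The integral becomes ∫ 1/u du from 3 to 7, with antiderivative log(u).
Back in z: F(z) = log(z**2 + 3).
Then F(2) - F(0) = (log(7)) - (log(3)) = log(7/3).

log(7/3)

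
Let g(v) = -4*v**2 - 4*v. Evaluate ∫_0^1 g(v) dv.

By the power rule, an antiderivative is F(v) = -4*v**3/3 - 2*v**2.
Then F(1) - F(0) = (-10/3) - (0) = -10/3.

-10/3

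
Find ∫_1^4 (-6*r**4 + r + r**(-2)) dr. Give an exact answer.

-24387/20

By the power rule, an antiderivative is F(r) = -6*r**5/5 + r**2/2 - 1/r.
Then F(4) - F(1) = (-24421/20) - (-17/10) = -24387/20.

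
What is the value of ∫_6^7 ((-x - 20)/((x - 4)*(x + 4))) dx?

-3*log(3) - 2*log(5) + log(2) + 2*log(11)

Factor the denominator: x**2 - 16 = (x + 4)(x - 4).
Partial fractions: (-x - 20)/((x - 4)*(x + 4)) = 2/(x + 4) - 3/(x - 4).
An antiderivative is F(x) = -3*log(x - 4) + 2*log(x + 4).
Then F(7) - F(6) = (-3*log(3) + 2*log(11)) - (log(25/2)) = -3*log(3) - 2*log(5) + log(2) + 2*log(11).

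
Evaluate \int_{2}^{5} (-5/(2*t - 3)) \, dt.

-5*log(7)/2

An antiderivative is F(t) = -5*log(2*t - 3)/2.
Then F(5) - F(2) = (-5*log(7)/2) - (0) = -5*log(7)/2.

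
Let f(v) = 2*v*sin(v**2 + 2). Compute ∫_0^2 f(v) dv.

-cos(6) + cos(2)

Let u = v**2 + 2, so du = 2*v dv. When v = 0, u = 2; when v = 2, u = 6.
The integral becomes ∫ sin(u) du from 2 to 6, with antiderivative -cos(u).
Back in v: F(v) = -cos(v**2 + 2).
Then F(2) - F(0) = (-cos(6)) - (-cos(2)) = -cos(6) + cos(2).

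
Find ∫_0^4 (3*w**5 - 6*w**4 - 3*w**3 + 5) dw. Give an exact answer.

By the power rule, an antiderivative is F(w) = w**6/2 - 6*w**5/5 - 3*w**4/4 + 5*w.
Then F(4) - F(0) = (3236/5) - (0) = 3236/5.

3236/5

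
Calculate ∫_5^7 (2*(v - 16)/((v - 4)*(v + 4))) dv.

-13*log(3) + 5*log(11)

Factor the denominator: v**2 - 16 = (v + 4)(v - 4).
Partial fractions: 2*(v - 16)/((v - 4)*(v + 4)) = 5/(v + 4) - 3/(v - 4).
An antiderivative is F(v) = -3*log(v - 4) + 5*log(v + 4).
Then F(7) - F(5) = (-3*log(3) + 5*log(11)) - (10*log(3)) = -13*log(3) + 5*log(11).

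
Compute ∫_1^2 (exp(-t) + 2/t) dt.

-exp(-2) + exp(-1) + 2*log(2)

An antiderivative is F(t) = 2*log(t) - exp(-t).
Then F(2) - F(1) = (-exp(-2) + 2*log(2)) - (-exp(-1)) = -exp(-2) + exp(-1) + 2*log(2).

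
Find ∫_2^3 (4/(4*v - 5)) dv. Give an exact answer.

log(7/3)

An antiderivative is F(v) = log(4*v - 5).
Then F(3) - F(2) = (log(7)) - (log(3)) = log(7/3).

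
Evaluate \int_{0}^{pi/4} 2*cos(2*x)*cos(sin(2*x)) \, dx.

sin(1)

Let u = sin(2*x), so du = 2*cos(2*x) dx. When x = 0, u = 0; when x = pi/4, u = 1.
The integral becomes ∫ cos(u) du from 0 to 1, with antiderivative sin(u).
Back in x: F(x) = sin(sin(2*x)).
Then F(pi/4) - F(0) = (sin(1)) - (0) = sin(1).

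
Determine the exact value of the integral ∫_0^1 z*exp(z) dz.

Integrate by parts once (u = z, dv = exp(z) dz).
An antiderivative is F(z) = (z - 1)*exp(z).
Then F(1) - F(0) = (0) - (-1) = 1.

1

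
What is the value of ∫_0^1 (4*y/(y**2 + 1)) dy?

Let u = y**2 + 1, so du = 2*y dy. When y = 0, u = 1; when y = 1, u = 2.
The integral becomes 2·∫ 1/u du from 1 to 2, with antiderivative 2*log(u).
Back in y: F(y) = 2*log(y**2 + 1).
Then F(1) - F(0) = (log(4)) - (0) = log(4).

log(4)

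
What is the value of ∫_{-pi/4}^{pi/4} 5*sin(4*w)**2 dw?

Use the identity sin^2(4*w) = (1 - cos(8*w))/2.
An antiderivative is F(w) = 5*w/2 - 5*sin(8*w)/16.
Then F(pi/4) - F(-pi/4) = (5*pi/8) - (-5*pi/8) = 5*pi/4.

5*pi/4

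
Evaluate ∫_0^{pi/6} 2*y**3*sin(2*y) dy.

-3*sqrt(3)/8 - pi**3/432 + sqrt(3)*pi**2/48 + pi/8

Integrate by parts 3 times (u = y^3, dv = 2*sin(2*y) dy).
An antiderivative is F(y) = -y**3*cos(2*y) + 3*y**2*sin(2*y)/2 + 3*y*cos(2*y)/2 - 3*sin(2*y)/4.
Then F(pi/6) - F(0) = (-3*sqrt(3)/8 - pi**3/432 + sqrt(3)*pi**2/48 + pi/8) - (0) = -3*sqrt(3)/8 - pi**3/432 + sqrt(3)*pi**2/48 + pi/8.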